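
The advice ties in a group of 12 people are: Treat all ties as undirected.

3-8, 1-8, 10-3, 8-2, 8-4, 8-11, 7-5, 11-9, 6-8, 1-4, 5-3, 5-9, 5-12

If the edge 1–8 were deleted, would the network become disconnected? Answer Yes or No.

Even without that edge, 1 still reaches 8 via 1 – 4 – 8, so the network stays connected. Not a bridge.

No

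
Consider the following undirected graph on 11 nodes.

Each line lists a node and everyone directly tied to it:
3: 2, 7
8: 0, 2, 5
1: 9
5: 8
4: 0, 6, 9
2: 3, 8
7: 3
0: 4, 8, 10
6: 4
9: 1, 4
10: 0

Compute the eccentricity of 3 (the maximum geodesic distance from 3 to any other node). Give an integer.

6

Distances from 3: 0:3, 1:6, 2:1, 4:4, 5:3, 6:5, 7:1, 8:2, 9:5, 10:4.
The largest is 6 (to 1), so the eccentricity of 3 is 6.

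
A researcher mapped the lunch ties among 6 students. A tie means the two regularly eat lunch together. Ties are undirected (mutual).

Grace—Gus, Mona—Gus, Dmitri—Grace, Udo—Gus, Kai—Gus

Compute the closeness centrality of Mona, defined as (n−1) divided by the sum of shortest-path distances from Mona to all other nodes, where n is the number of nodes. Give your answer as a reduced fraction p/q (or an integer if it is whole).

Distances from Mona: Dmitri:3, Grace:2, Gus:1, Kai:2, Udo:2. Sum = 10.
n = 6, so closeness = 5/10 = 1/2.

1/2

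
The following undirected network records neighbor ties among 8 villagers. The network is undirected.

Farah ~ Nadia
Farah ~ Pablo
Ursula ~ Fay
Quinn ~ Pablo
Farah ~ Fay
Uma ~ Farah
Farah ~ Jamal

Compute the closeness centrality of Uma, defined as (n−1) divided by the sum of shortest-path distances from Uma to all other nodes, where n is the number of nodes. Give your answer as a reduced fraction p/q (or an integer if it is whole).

Distances from Uma: Farah:1, Fay:2, Jamal:2, Nadia:2, Pablo:2, Quinn:3, Ursula:3. Sum = 15.
n = 8, so closeness = 7/15.

7/15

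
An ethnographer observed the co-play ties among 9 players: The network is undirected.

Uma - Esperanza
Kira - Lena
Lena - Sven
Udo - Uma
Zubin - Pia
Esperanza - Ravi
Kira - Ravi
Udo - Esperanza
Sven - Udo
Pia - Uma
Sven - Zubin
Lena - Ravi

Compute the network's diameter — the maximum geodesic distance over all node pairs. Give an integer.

Eccentricity of each node (its greatest distance to any other): Esperanza:3, Kira:4, Lena:3, Pia:4, Ravi:3, Sven:2, Udo:3, Uma:3, Zubin:3.
The maximum eccentricity is 4, realized for instance by the pair Pia–Kira via Pia – Zubin – Sven – Lena – Kira. So the diameter is 4.

4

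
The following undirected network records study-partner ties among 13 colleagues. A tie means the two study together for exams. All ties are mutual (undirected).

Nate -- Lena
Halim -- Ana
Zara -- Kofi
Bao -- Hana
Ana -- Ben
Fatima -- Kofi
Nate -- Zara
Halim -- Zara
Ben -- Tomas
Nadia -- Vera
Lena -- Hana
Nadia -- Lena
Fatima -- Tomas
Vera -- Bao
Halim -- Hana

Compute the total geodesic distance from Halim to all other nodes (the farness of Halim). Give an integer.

25

Distances from Halim: Ana:1, Bao:2, Ben:2, Fatima:3, Hana:1, Kofi:2, Lena:2, Nadia:3, Nate:2, Tomas:3, Vera:3, Zara:1.
Sum = 1 + 2 + 2 + 3 + 1 + 2 + 2 + 3 + 2 + 3 + 3 + 1 = 25.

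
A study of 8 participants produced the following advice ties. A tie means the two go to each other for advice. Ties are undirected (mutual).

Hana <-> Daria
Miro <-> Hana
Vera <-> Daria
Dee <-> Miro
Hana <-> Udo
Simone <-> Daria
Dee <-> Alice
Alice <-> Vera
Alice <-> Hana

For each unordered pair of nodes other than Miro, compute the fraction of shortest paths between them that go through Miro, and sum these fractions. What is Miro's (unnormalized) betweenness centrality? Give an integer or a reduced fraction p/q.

5/3

Pairs whose geodesics pass through Miro — Udo–Dee: 1/2; Dee–Daria: 1/3; Dee–Hana: 1/2; Dee–Simone: 1/3.
All other pairs contribute 0.
Summing the contributions gives betweenness(Miro) = 5/3.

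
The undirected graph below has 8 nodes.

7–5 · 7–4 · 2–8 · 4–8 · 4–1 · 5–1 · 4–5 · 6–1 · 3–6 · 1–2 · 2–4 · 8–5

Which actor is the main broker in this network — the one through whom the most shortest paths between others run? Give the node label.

Unnormalized betweenness of each node: 1:31/3, 2:1, 3:0, 4:13/3, 5:3, 6:6, 7:0, 8:1/3.
1 has the largest value, 31/3, making it the main broker — the node through which the most shortest paths run.

1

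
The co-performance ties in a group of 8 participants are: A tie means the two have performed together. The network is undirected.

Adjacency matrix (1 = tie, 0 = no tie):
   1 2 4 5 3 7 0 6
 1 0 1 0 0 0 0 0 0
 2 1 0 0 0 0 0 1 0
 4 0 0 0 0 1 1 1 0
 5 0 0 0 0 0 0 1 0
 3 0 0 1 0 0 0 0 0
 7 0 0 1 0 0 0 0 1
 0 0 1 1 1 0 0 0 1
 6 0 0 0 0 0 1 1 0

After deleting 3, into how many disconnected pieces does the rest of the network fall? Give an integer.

1

3's neighbors (4) remain reachable from one another through other ties, so the rest of the network stays in one piece.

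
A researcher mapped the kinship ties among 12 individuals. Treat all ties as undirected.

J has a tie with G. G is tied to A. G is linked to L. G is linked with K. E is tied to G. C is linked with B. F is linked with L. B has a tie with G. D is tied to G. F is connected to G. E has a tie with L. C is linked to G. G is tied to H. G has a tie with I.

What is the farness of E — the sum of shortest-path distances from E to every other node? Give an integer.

Distances from E: A:2, B:2, C:2, D:2, F:2, G:1, H:2, I:2, J:2, K:2, L:1.
Sum = 2 + 2 + 2 + 2 + 2 + 1 + 2 + 2 + 2 + 2 + 1 = 20.

20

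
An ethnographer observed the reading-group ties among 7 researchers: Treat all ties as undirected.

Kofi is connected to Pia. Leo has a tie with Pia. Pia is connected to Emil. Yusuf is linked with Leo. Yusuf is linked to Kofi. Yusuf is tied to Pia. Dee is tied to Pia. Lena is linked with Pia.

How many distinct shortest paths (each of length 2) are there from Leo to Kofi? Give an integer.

2

The shortest distance is 2. The length-2 paths are: Leo–Pia–Kofi; Leo–Yusuf–Kofi.
That gives 2 distinct shortest paths.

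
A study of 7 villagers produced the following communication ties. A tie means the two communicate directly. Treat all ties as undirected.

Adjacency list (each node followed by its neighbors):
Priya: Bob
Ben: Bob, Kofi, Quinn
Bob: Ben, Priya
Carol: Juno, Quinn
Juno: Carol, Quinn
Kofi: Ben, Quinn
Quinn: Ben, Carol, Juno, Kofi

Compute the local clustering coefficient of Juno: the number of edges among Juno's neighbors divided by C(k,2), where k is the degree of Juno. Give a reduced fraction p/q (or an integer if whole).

1

Juno's neighbors: Carol and Quinn (k = 2).
Possible neighbor pairs: C(2,2) = 1. Edges among them: Carol–Quinn → e = 1.
Clustering(Juno) = 1/1.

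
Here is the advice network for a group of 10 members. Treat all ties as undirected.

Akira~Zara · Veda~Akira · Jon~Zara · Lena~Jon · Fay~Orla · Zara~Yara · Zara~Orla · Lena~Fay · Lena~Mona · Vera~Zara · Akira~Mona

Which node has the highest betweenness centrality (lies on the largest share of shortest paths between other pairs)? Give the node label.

Zara

Unnormalized betweenness of each node: Akira:23/2, Fay:3/2, Jon:3, Lena:9/2, Mona:3, Orla:4, Veda:0, Vera:0, Yara:0, Zara:43/2.
Zara has the largest value, 43/2, making it the main broker — the node through which the most shortest paths run.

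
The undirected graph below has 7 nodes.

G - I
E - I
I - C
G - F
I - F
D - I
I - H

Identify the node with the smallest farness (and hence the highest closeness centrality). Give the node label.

Farness (sum of distances to all others) for each node — C:11, D:11, E:11, F:10, G:10, H:11, I:6.
The smallest farness is 6, for I, so I has the highest closeness.

I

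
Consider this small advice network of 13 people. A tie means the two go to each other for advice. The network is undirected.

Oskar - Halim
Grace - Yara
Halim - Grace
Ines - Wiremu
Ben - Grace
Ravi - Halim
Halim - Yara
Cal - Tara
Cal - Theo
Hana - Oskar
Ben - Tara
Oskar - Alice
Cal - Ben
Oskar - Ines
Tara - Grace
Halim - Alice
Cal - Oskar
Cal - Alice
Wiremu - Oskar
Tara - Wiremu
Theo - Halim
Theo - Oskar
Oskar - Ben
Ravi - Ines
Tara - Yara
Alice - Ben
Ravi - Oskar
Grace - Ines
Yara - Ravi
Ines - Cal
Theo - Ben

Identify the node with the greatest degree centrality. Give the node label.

Degrees — Alice:4, Ben:6, Cal:6, Grace:5, Halim:6, Hana:1, Ines:5, Oskar:9, Ravi:4, Tara:5, Theo:4, Wiremu:3, Yara:4.
The maximum is 9, attained only by Oskar.

Oskar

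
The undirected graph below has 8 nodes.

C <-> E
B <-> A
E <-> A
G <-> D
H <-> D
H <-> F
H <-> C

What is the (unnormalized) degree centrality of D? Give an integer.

D is directly tied to G and H. That is 2 neighbors, so the degree of D is 2.

2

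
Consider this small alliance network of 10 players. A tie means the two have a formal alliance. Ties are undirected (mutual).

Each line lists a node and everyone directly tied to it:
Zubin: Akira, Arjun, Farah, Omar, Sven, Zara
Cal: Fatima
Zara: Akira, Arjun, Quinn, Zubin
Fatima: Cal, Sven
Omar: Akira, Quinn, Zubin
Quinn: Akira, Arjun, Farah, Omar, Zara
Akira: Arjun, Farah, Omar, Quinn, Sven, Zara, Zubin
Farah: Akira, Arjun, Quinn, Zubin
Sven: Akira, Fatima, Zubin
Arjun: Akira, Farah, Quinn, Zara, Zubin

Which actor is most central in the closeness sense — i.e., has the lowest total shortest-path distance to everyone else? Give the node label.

Farness (sum of distances to all others) for each node — Akira:12, Arjun:16, Cal:29, Farah:17, Fatima:21, Omar:18, Quinn:16, Sven:15, Zara:17, Zubin:13.
The smallest farness is 12, for Akira, so Akira has the highest closeness.

Akira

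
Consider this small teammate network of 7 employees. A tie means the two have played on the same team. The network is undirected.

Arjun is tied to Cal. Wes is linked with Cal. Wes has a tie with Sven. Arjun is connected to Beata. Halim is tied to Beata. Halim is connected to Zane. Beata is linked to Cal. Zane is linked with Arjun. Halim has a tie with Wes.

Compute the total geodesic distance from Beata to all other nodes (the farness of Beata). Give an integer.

10

Distances from Beata: Arjun:1, Cal:1, Halim:1, Sven:3, Wes:2, Zane:2.
Sum = 1 + 1 + 1 + 3 + 2 + 2 = 10.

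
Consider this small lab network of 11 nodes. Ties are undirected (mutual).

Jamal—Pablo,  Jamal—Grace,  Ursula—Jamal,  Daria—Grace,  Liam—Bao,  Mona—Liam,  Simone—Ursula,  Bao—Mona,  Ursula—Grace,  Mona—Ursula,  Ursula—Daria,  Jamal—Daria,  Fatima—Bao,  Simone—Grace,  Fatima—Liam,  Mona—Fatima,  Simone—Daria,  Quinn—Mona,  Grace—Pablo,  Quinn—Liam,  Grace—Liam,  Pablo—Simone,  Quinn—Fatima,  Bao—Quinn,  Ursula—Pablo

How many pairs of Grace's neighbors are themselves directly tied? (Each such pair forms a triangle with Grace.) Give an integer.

8

Grace's neighbors: Daria, Jamal, Liam, Pablo, Simone, and Ursula.
Neighbor pairs that are themselves tied: Grace–Daria–Jamal; Grace–Daria–Simone; Grace–Daria–Ursula; Grace–Jamal–Pablo; Grace–Jamal–Ursula; Grace–Pablo–Simone; Grace–Pablo–Ursula; Grace–Simone–Ursula. Each forms one triangle with Grace, for 8 in total.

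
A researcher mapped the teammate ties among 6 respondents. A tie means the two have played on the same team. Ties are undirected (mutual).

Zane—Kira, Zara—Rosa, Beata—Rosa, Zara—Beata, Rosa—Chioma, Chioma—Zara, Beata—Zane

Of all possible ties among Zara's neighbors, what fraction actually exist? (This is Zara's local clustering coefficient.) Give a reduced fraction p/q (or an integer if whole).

Zara's neighbors: Beata, Chioma, and Rosa (k = 3).
Possible neighbor pairs: C(3,2) = 3. Edges among them: Beata–Rosa, Chioma–Rosa → e = 2.
Clustering(Zara) = 2/3.

2/3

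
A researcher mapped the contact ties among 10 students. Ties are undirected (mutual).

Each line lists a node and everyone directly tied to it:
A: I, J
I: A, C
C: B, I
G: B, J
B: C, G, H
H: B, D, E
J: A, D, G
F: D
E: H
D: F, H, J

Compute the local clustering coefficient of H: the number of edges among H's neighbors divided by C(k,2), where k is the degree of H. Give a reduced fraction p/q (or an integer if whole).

H's neighbors: B, D, and E (k = 3).
Possible neighbor pairs: C(3,2) = 3. Edges among them: none → e = 0.
Clustering(H) = 0/3 = 0.

0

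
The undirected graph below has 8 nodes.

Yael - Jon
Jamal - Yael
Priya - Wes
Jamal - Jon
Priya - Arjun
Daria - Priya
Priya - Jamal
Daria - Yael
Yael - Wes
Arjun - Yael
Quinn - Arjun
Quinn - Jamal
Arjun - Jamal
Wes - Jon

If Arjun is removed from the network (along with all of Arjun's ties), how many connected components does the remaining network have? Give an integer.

1

Arjun's neighbors (Jamal, Priya, Quinn, and Yael) remain reachable from one another through other ties, so the rest of the network stays in one piece.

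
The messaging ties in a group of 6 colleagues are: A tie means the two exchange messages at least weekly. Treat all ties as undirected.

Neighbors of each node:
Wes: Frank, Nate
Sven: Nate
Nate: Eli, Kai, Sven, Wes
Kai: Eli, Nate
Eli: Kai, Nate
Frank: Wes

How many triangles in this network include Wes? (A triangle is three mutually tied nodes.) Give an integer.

Wes's neighbors are Frank and Nate, but none of them are tied to each other, so no triangle contains Wes.

0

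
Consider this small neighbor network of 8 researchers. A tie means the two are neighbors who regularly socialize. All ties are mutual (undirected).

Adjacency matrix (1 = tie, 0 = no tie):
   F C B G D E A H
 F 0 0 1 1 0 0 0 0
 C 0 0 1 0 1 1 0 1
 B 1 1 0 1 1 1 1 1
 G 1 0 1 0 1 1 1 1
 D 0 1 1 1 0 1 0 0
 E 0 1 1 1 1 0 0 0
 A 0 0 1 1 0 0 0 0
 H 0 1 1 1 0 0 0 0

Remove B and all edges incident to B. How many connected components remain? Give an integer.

B's neighbors (A, C, D, E, F, G, and H) remain reachable from one another through other ties, so the rest of the network stays in one piece.

1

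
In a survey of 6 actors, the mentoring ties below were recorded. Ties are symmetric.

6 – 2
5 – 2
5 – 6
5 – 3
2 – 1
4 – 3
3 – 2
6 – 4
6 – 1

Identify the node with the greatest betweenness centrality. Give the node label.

Unnormalized betweenness of each node: 1:0, 2:11/6, 3:1, 4:1/3, 5:1/3, 6:5/2.
6 has the largest value, 5/2, making it the main broker — the node through which the most shortest paths run.

6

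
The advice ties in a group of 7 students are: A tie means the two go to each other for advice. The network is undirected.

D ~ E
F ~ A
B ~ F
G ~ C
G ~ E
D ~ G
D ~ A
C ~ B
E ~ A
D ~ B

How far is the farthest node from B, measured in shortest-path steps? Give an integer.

Distances from B: A:2, C:1, D:1, E:2, F:1, G:2.
The largest is 2 (to G, A, and E), so the eccentricity of B is 2.

2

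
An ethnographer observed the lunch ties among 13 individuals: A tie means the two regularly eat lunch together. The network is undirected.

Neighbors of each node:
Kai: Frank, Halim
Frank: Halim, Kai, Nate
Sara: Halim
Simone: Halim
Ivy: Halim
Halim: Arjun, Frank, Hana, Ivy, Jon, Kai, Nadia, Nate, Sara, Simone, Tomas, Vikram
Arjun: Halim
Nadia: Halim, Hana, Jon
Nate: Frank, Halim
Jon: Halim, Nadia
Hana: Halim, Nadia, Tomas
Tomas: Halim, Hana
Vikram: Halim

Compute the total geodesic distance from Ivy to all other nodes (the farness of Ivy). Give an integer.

23

Distances from Ivy: Arjun:2, Frank:2, Halim:1, Hana:2, Jon:2, Kai:2, Nadia:2, Nate:2, Sara:2, Simone:2, Tomas:2, Vikram:2.
Sum = 2 + 2 + 1 + 2 + 2 + 2 + 2 + 2 + 2 + 2 + 2 + 2 = 23.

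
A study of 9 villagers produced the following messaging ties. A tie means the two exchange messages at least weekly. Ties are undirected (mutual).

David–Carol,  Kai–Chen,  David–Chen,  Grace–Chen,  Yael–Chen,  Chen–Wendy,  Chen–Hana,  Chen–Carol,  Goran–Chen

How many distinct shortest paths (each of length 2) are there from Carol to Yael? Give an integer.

1

The shortest distance is 2, and the only length-2 path is Carol–Chen–Yael. So there is exactly 1 shortest path.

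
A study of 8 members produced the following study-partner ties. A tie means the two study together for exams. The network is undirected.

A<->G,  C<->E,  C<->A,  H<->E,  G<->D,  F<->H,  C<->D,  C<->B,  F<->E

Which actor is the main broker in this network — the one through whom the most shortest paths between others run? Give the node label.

Unnormalized betweenness of each node: A:5/2, B:0, C:31/2, D:5/2, E:10, F:0, G:1/2, H:0.
C has the largest value, 31/2, making it the main broker — the node through which the most shortest paths run.

C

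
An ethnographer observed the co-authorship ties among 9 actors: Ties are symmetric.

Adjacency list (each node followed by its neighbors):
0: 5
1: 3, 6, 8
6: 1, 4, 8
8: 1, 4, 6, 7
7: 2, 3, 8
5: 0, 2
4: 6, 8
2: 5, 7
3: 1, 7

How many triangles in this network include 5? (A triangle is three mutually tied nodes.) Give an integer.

5's neighbors are 0 and 2, but none of them are tied to each other, so no triangle contains 5.

0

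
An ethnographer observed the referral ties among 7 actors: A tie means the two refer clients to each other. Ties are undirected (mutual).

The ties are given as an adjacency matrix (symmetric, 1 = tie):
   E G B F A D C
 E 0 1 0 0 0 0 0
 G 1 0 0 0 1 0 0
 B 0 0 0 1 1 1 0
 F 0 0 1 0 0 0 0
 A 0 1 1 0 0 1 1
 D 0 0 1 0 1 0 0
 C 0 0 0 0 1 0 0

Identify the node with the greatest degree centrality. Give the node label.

Degrees — A:4, B:3, C:1, D:2, E:1, F:1, G:2.
The maximum is 4, attained only by A.

A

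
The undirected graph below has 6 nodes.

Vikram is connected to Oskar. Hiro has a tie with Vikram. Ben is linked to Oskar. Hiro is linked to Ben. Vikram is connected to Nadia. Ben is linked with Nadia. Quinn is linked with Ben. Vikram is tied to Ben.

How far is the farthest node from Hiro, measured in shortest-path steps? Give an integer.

Distances from Hiro: Ben:1, Nadia:2, Oskar:2, Quinn:2, Vikram:1.
The largest is 2 (to Oskar, Nadia, and Quinn), so the eccentricity of Hiro is 2.

2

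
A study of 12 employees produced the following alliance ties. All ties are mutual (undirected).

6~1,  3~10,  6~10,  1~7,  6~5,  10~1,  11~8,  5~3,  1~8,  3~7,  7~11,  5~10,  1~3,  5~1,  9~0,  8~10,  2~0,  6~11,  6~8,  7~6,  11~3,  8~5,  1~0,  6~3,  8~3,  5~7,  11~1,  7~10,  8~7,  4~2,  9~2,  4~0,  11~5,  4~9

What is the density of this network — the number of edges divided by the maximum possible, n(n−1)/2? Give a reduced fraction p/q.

There are 34 edges and 12 nodes, so the maximum possible is C(12,2) = 66.
Density = 34/66 = 17/33.

17/33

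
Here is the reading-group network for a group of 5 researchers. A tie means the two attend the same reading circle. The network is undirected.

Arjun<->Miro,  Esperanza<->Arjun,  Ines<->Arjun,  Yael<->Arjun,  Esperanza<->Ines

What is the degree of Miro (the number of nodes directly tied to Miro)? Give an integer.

Miro is directly tied to Arjun. That is 1 neighbor, so the degree of Miro is 1.

1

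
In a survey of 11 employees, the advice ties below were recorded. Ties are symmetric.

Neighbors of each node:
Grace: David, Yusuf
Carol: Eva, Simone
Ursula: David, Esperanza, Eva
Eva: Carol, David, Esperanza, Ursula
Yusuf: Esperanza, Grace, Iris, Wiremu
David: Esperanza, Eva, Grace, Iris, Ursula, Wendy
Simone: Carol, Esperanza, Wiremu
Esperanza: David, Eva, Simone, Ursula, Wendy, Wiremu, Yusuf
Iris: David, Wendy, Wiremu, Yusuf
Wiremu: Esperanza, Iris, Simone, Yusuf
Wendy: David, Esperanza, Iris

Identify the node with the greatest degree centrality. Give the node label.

Degrees — Carol:2, David:6, Esperanza:7, Eva:4, Grace:2, Iris:4, Simone:3, Ursula:3, Wendy:3, Wiremu:4, Yusuf:4.
The maximum is 7, attained only by Esperanza.

Esperanza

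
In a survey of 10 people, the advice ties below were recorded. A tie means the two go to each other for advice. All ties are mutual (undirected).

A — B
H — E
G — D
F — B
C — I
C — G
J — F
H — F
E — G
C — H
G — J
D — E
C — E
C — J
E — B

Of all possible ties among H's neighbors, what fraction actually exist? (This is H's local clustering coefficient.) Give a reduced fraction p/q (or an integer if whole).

1/3

H's neighbors: C, E, and F (k = 3).
Possible neighbor pairs: C(3,2) = 3. Edges among them: C–E → e = 1.
Clustering(H) = 1/3.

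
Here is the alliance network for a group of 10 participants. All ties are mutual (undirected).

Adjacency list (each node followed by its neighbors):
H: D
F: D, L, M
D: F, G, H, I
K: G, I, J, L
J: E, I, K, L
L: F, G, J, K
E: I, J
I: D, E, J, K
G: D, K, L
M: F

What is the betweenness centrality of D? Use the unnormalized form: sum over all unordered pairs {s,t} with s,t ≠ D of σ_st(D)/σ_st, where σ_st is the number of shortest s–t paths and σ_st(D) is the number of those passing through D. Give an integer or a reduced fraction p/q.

51/4

Pairs whose geodesics pass through D — K–H: 2/2; F–E: 1/2; F–H: 1; F–I: 1; F–G: 1/2; E–M: 1/2; E–H: 1; E–G: 1/4; M–H: 1; M–I: 1; M–G: 1/2; J–H: 1; H–L: 2/2; H–I: 1 … (+2 more pairs).
All other pairs contribute 0.
Summing the contributions gives betweenness(D) = 51/4.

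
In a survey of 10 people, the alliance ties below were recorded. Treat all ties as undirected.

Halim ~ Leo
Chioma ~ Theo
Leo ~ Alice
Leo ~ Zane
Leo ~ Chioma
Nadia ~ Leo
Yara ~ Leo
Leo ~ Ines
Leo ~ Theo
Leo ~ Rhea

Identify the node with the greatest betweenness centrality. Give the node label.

Unnormalized betweenness of each node: Alice:0, Chioma:0, Halim:0, Ines:0, Leo:35, Nadia:0, Rhea:0, Theo:0, Yara:0, Zane:0.
Leo has the largest value, 35, making it the main broker — the node through which the most shortest paths run.

Leo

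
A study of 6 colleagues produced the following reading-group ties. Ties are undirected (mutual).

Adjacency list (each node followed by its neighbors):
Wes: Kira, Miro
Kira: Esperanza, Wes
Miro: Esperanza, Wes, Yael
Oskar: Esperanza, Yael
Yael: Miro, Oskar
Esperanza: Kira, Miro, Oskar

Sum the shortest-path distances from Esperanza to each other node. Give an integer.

Distances from Esperanza: Kira:1, Miro:1, Oskar:1, Wes:2, Yael:2.
Sum = 1 + 1 + 1 + 2 + 2 = 7.

7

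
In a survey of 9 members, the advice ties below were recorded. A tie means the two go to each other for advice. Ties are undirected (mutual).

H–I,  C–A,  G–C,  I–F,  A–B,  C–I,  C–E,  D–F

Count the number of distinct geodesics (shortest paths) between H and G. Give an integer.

1

The shortest distance is 3, and the only length-3 path is H–I–C–G. So there is exactly 1 shortest path.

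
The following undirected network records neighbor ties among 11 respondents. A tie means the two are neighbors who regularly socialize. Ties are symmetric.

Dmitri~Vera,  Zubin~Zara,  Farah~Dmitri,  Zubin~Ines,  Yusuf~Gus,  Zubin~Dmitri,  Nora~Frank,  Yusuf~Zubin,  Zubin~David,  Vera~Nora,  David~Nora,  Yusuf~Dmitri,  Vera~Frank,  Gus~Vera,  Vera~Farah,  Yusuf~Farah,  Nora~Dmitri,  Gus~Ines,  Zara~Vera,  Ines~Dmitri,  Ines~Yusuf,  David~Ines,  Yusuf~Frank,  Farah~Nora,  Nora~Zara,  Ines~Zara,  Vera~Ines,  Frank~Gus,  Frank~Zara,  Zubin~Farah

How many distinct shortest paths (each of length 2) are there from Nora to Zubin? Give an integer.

The shortest distance is 2. The length-2 paths are: Nora–David–Zubin; Nora–Farah–Zubin; Nora–Zara–Zubin; Nora–Dmitri–Zubin.
That gives 4 distinct shortest paths.

4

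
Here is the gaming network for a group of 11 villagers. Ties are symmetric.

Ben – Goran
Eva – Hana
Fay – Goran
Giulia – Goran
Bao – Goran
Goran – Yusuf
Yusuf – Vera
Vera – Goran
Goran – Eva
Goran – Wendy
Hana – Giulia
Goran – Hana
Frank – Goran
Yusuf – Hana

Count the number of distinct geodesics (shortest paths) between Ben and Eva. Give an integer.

The shortest distance is 2, and the only length-2 path is Ben–Goran–Eva. So there is exactly 1 shortest path.

1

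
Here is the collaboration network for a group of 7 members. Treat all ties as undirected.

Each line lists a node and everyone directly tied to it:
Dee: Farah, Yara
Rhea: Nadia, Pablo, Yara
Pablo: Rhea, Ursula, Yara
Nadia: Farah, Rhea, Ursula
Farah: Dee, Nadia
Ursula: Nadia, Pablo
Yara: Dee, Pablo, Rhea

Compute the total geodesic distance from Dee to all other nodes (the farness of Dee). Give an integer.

11

Distances from Dee: Farah:1, Nadia:2, Pablo:2, Rhea:2, Ursula:3, Yara:1.
Sum = 1 + 2 + 2 + 2 + 3 + 1 = 11.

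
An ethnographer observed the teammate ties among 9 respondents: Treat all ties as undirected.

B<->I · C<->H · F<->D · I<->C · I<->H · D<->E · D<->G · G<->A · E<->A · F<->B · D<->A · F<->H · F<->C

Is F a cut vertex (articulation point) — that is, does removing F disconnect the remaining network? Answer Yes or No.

Yes

Removing F leaves {A, D, E, and G} with no path to {B, C, H, and I}, so the network splits into 2 components. F is a cut vertex.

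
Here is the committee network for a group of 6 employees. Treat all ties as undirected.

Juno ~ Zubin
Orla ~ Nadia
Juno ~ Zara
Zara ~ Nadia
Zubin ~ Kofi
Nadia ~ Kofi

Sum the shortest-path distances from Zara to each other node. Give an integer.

8

Distances from Zara: Juno:1, Kofi:2, Nadia:1, Orla:2, Zubin:2.
Sum = 1 + 2 + 1 + 2 + 2 = 8.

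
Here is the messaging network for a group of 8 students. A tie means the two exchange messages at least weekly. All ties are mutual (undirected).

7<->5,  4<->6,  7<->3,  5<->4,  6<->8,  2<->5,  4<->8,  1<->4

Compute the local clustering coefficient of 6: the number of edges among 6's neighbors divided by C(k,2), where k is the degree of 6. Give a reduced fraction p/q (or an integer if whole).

6's neighbors: 4 and 8 (k = 2).
Possible neighbor pairs: C(2,2) = 1. Edges among them: 4–8 → e = 1.
Clustering(6) = 1/1.

1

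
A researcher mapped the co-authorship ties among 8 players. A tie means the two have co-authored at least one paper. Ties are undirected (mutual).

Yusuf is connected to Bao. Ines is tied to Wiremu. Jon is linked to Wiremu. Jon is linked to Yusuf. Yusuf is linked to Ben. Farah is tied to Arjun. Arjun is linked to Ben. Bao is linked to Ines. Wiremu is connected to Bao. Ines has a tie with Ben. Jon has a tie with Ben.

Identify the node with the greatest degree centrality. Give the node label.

Degrees — Arjun:2, Bao:3, Ben:4, Farah:1, Ines:3, Jon:3, Wiremu:3, Yusuf:3.
The maximum is 4, attained only by Ben.

Ben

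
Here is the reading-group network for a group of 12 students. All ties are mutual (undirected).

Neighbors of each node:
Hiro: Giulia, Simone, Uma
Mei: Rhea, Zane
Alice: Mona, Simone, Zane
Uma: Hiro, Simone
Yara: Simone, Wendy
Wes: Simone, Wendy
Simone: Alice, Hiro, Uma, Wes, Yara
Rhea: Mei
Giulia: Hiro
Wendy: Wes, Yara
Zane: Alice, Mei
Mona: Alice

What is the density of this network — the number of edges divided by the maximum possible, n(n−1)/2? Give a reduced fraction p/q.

13/66

There are 13 edges and 12 nodes, so the maximum possible is C(12,2) = 66.
Density = 13/66.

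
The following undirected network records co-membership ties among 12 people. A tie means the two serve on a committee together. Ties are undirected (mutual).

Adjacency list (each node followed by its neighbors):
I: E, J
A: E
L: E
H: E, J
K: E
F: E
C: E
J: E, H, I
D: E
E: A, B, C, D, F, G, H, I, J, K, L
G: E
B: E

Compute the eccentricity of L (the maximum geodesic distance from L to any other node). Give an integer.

Distances from L: A:2, B:2, C:2, D:2, E:1, F:2, G:2, H:2, I:2, J:2, K:2.
The largest is 2 (to K, I, F, D, G, J, H, B, A, and C), so the eccentricity of L is 2.

2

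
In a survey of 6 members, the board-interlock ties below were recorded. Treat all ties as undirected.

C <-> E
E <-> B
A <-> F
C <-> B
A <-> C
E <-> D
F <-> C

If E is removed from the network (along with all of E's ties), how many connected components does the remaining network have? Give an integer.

Without E, the remaining ties split the others into: {D}; {A, B, C, F}.
That's 2 separate components.

2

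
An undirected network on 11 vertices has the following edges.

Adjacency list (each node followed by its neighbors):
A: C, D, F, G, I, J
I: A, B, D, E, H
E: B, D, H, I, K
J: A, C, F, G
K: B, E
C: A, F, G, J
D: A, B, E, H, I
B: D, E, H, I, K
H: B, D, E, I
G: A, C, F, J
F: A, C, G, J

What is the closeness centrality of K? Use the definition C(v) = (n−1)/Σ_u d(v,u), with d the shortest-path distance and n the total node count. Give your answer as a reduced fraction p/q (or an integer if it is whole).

Distances from K: A:3, B:1, C:4, D:2, E:1, F:4, G:4, H:2, I:2, J:4. Sum = 27.
n = 11, so closeness = 10/27.

10/27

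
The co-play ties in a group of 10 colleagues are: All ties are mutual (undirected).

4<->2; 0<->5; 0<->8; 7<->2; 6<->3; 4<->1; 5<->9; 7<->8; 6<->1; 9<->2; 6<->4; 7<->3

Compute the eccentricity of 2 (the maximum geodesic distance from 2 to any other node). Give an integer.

3

Distances from 2: 0:3, 1:2, 3:2, 4:1, 5:2, 6:2, 7:1, 8:2, 9:1.
The largest is 3 (to 0), so the eccentricity of 2 is 3.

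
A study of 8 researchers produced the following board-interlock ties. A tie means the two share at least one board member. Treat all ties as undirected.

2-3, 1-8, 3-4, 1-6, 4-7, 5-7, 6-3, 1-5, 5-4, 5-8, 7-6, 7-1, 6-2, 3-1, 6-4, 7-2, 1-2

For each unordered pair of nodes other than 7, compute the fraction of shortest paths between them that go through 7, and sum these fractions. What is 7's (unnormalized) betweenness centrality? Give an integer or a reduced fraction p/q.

Pairs whose geodesics pass through 7 — 1–4: 1/4; 2–5: 1/2; 2–4: 1/3; 5–6: 1/3.
All other pairs contribute 0.
Summing the contributions gives betweenness(7) = 17/12.

17/12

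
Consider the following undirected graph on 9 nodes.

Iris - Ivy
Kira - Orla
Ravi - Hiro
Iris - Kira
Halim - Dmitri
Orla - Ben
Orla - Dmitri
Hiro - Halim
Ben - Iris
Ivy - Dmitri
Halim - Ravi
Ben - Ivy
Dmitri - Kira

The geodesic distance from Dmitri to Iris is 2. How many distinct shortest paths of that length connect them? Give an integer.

2

The shortest distance is 2. The length-2 paths are: Dmitri–Ivy–Iris; Dmitri–Kira–Iris.
That gives 2 distinct shortest paths.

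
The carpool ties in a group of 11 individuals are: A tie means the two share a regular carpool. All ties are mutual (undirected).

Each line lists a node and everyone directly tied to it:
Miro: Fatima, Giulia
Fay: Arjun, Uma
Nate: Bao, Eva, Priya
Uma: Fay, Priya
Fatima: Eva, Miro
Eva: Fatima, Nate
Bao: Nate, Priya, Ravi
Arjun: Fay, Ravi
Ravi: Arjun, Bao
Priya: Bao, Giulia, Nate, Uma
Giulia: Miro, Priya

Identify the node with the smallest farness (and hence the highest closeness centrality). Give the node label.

Priya

Farness (sum of distances to all others) for each node — Arjun:30, Bao:20, Eva:25, Fatima:30, Fay:28, Giulia:23, Miro:28, Nate:20, Priya:18, Ravi:25, Uma:23.
The smallest farness is 18, for Priya, so Priya has the highest closeness.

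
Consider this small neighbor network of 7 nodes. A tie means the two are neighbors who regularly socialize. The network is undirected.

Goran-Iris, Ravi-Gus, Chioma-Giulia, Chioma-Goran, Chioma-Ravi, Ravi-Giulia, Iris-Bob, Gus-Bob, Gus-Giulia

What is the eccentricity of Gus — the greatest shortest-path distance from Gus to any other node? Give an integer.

Distances from Gus: Bob:1, Chioma:2, Giulia:1, Goran:3, Iris:2, Ravi:1.
The largest is 3 (to Goran), so the eccentricity of Gus is 3.

3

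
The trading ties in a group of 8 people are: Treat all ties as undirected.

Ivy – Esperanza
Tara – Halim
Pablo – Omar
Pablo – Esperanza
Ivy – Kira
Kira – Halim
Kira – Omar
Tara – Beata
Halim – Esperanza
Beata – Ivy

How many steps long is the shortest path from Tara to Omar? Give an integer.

One shortest route is Tara – Halim – Kira – Omar, which uses 3 edges, and at distance 2 from Tara we only reach {Esperanza, Ivy, Kira}, which does not include Omar. So d(Tara,Omar) = 3.

3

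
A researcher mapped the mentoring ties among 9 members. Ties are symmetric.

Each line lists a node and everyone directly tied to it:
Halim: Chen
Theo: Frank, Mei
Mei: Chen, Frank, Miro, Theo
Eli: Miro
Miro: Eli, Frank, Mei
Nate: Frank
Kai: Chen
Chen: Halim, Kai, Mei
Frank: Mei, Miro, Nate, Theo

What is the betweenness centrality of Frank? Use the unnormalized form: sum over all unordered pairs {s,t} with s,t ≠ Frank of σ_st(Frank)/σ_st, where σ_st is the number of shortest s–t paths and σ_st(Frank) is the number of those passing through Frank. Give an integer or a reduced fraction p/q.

Pairs whose geodesics pass through Frank — Halim–Nate: 1; Mei–Nate: 1; Eli–Nate: 1; Eli–Theo: 1/2; Miro–Nate: 1; Miro–Theo: 1/2; Nate–Kai: 1; Nate–Chen: 1; Nate–Theo: 1.
All other pairs contribute 0.
Summing the contributions gives betweenness(Frank) = 8.

8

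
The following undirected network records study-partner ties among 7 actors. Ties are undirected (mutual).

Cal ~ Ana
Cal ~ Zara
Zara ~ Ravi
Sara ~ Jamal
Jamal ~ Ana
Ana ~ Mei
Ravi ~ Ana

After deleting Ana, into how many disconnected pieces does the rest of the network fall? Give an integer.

3

Without Ana, the remaining ties split the others into: {Mei}; {Cal, Ravi, Zara}; {Jamal, Sara}.
That's 3 separate components.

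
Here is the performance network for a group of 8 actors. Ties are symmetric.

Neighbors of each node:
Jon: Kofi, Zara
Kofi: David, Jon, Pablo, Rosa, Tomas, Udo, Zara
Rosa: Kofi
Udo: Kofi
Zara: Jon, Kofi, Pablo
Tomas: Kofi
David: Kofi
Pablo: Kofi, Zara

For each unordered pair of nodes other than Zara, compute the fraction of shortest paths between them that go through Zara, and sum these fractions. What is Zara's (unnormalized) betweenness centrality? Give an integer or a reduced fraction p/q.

Pairs whose geodesics pass through Zara — Pablo–Jon: 1/2.
All other pairs contribute 0.
Summing the contributions gives betweenness(Zara) = 1/2.

1/2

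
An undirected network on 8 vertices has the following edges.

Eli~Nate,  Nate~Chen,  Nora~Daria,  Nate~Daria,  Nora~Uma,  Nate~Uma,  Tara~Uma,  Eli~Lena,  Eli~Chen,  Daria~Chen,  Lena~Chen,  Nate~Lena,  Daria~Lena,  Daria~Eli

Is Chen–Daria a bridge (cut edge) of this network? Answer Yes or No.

Even without that edge, Chen still reaches Daria via Chen – Nate – Daria, so the network stays connected. Not a bridge.

No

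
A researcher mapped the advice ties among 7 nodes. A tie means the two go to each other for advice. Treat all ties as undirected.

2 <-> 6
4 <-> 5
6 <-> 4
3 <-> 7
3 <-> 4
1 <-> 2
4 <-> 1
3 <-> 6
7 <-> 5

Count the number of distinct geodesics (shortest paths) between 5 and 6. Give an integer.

1

The shortest distance is 2, and the only length-2 path is 5–4–6. So there is exactly 1 shortest path.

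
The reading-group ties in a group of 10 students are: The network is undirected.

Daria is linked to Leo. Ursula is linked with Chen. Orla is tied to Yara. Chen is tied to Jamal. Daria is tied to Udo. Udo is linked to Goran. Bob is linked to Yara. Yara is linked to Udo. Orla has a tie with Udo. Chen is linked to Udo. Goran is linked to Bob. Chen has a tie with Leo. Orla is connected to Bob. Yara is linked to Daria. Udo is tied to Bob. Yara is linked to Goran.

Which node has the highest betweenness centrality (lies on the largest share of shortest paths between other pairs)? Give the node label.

Udo

Unnormalized betweenness of each node: Bob:1/3, Chen:33/2, Daria:7/2, Goran:0, Jamal:0, Leo:3/2, Orla:0, Udo:52/3, Ursula:0, Yara:17/6.
Udo has the largest value, 52/3, making it the main broker — the node through which the most shortest paths run.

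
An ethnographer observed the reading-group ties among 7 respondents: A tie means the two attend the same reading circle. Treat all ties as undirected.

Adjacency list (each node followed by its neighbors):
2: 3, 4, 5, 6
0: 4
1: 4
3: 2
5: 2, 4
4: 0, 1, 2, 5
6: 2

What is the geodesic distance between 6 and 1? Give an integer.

One shortest route is 6 – 2 – 4 – 1, which uses 3 edges, and at distance 2 from 6 we only reach {3, 4, 5}, which does not include 1. So d(6,1) = 3.

3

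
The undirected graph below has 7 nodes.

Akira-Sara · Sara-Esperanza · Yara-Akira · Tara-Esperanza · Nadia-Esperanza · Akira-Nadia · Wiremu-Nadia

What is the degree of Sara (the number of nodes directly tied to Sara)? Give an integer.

2

Sara is directly tied to Akira and Esperanza. That is 2 neighbors, so the degree of Sara is 2.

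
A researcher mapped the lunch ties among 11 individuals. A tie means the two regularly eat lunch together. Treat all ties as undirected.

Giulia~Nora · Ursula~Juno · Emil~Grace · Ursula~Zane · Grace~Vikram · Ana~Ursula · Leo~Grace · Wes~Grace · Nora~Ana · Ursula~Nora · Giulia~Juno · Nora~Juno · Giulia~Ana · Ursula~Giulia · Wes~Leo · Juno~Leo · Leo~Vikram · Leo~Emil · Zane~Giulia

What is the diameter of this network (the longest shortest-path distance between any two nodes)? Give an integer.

4

Eccentricity of each node (its greatest distance to any other): Ana:4, Emil:4, Giulia:3, Grace:4, Juno:2, Leo:3, Nora:3, Ursula:3, Vikram:4, Wes:4, Zane:4.
The maximum eccentricity is 4, realized for instance by the pair Ana–Emil via Ana – Ursula – Juno – Leo – Emil. So the diameter is 4.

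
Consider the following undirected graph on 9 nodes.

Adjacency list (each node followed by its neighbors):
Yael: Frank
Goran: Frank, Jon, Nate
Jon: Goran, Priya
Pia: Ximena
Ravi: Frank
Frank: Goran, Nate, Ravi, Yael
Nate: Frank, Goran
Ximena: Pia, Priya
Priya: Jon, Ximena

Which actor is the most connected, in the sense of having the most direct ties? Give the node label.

Frank

Degrees — Frank:4, Goran:3, Jon:2, Nate:2, Pia:1, Priya:2, Ravi:1, Ximena:2, Yael:1.
The maximum is 4, attained only by Frank.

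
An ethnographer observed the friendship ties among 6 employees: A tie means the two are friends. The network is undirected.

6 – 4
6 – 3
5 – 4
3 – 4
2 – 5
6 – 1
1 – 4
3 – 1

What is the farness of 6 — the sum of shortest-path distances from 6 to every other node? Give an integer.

8

Distances from 6: 1:1, 2:3, 3:1, 4:1, 5:2.
Sum = 1 + 3 + 1 + 1 + 2 = 8.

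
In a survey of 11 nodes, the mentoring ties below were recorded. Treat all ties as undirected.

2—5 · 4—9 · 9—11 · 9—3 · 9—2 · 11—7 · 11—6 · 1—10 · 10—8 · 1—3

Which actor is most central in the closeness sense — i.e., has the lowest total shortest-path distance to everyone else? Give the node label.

9

Farness (sum of distances to all others) for each node — 1:27, 2:26, 3:22, 4:28, 5:35, 6:33, 7:33, 8:43, 9:19, 10:34, 11:24.
The smallest farness is 19, for 9, so 9 has the highest closeness.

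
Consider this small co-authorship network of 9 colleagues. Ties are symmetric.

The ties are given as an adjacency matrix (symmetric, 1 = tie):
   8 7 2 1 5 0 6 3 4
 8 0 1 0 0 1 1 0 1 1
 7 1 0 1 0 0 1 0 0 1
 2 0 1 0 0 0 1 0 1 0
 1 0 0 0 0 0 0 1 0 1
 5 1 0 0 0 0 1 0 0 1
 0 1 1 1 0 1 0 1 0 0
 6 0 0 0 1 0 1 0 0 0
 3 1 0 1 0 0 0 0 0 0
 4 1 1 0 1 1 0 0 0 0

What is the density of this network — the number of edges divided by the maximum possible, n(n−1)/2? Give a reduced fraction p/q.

5/12

There are 15 edges and 9 nodes, so the maximum possible is C(9,2) = 36.
Density = 15/36 = 5/12.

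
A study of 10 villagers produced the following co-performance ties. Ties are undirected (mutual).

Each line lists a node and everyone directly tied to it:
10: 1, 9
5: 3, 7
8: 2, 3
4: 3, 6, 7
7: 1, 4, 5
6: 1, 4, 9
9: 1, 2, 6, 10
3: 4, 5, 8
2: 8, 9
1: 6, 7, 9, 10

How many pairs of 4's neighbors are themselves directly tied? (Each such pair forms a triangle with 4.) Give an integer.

4's neighbors are 3, 6, and 7, but none of them are tied to each other, so no triangle contains 4.

0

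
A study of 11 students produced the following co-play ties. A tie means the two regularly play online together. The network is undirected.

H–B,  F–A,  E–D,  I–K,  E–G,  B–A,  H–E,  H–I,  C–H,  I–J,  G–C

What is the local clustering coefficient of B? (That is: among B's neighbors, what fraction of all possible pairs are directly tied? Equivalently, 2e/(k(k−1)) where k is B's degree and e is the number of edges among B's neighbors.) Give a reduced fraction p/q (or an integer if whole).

0

B's neighbors: A and H (k = 2).
Possible neighbor pairs: C(2,2) = 1. Edges among them: none → e = 0.
Clustering(B) = 0/1.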